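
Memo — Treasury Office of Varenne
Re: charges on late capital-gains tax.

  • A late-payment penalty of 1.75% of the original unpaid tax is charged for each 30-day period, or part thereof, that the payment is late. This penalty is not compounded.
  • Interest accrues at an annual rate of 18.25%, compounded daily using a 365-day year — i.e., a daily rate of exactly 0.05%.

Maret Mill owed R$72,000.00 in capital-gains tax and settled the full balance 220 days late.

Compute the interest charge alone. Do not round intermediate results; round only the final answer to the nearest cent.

R$8,369.81

Interest: R$72,000.00 × ((1 + 0.0005)^220 − 1) = R$72,000.00 × 0.11624738… = R$8,369.8116…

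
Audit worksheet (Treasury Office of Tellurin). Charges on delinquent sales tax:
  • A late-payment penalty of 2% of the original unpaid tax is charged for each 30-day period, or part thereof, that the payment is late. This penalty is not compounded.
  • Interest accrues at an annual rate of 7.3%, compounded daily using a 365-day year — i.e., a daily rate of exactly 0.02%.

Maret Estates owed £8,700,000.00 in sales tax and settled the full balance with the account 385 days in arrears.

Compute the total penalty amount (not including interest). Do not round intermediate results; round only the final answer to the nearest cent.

£2,262,000.00

Penalty periods: ⌈385/30⌉ = 13; penalty = 13 × 2% × £8,700,000.00 = £2,262,000.00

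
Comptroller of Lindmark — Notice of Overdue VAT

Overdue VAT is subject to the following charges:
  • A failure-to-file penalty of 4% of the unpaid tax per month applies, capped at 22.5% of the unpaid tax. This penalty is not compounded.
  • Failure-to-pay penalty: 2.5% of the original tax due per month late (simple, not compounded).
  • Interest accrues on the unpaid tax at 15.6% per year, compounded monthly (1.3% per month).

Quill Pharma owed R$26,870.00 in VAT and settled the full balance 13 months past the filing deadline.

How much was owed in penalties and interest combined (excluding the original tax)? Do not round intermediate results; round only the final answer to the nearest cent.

Failure-to-file: 13 × 4% × R$26,870.00 = R$13,972.40, capped at 22.5% × R$26,870.00 = R$6,045.75
Failure-to-pay penalty = 2.5% × R$26,870.00 × 13 mo = R$8,732.75
Interest: R$26,870.00 × ((1 + 0.013)^13 − 1) = R$26,870.00 × 0.1828312… = R$4,912.6757…
Penalties + interest = R$14,778.5000 + R$4,912.6757… = R$19,691.18

R$19,691.18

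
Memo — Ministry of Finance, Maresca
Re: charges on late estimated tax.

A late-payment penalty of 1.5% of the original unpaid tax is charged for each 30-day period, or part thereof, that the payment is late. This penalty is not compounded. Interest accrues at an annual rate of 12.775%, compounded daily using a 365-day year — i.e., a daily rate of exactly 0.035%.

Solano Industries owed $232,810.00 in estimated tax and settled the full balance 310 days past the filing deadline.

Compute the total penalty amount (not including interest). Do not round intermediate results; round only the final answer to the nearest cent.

$38,413.65

Penalty periods: ⌈310/30⌉ = 11; penalty = 11 × 1.5% × $232,810.00 = $38,413.65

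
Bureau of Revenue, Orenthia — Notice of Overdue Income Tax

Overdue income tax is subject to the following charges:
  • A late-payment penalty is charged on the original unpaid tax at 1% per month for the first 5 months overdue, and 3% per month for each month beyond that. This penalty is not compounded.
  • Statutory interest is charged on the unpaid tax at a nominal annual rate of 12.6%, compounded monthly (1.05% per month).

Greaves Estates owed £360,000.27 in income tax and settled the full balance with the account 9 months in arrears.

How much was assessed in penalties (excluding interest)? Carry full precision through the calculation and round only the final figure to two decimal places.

£61,200.05

Penalty, months 1–5: 5 × 1% × £360,000.27 = £18,000.01…
Penalty, months 6–9: 4 × 3% × £360,000.27 = £43,200.03…
Total penalty = £18,000.01… + £43,200.03… = £61,200.05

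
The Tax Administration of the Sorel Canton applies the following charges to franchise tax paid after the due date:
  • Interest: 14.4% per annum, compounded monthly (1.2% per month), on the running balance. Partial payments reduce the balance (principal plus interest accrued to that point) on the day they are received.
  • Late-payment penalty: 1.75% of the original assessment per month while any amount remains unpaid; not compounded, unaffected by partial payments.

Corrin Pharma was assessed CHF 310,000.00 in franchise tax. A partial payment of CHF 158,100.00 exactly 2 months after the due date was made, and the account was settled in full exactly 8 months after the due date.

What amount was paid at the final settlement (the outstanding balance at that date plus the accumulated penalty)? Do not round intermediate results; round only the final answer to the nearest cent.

Balance at month 2: CHF 310,000.0000 × (1 + 0.012)^2 = CHF 317,484.6400
After CHF 158,100.00 payment: CHF 317,484.6400 − CHF 158,100.00 = CHF 159,384.6400
Balance at month 8: CHF 159,384.6400 × (1 + 0.012)^6 = CHF 171,210.1630…
Penalty: 8 × 1.75% × CHF 310,000.00 = CHF 43,400.00
Final settlement = outstanding balance + penalty = CHF 171,210.1630… + CHF 43,400.00 = CHF 214,610.16

CHF 214,610.16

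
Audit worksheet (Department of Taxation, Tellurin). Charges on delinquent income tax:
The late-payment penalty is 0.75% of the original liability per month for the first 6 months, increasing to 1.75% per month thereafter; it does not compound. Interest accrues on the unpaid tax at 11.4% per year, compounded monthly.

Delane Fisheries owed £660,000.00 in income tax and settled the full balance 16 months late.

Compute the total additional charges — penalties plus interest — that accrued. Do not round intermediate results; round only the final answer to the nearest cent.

Penalty, months 1–6: 6 × 0.75% × £660,000.00 = £29,700.00
Penalty, months 7–16: 10 × 1.75% × £660,000.00 = £115,500.00
Interest (11.4%/yr ÷ 12 = 0.95%/month): £660,000.00 × ((1 + 0.0095)^16 − 1) = £107,794.6967…
Penalties + interest = £145,200.0000 + £107,794.6967… = £252,994.70

£252,994.70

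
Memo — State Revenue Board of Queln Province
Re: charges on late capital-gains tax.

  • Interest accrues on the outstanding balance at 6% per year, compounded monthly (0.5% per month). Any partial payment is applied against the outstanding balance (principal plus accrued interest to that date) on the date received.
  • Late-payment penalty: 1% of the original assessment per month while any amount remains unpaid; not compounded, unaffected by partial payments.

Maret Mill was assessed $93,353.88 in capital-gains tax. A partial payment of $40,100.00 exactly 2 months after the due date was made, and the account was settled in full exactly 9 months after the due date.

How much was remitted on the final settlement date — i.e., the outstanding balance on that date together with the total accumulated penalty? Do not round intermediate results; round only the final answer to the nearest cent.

Balance at month 2: $93,353.8800 × (1 + 0.005)^2 = $94,289.7526…
After $40,100.00 payment: $94,289.7526… − $40,100.00 = $54,189.7526…
Balance at month 9: $54,189.7526… × (1 + 0.005)^7 = $56,115.0819…
Penalty: 9 × 1% × $93,353.88 = $8,401.85…
Final settlement = outstanding balance + penalty = $56,115.0819… + $8,401.85… = $64,516.93

$64,516.93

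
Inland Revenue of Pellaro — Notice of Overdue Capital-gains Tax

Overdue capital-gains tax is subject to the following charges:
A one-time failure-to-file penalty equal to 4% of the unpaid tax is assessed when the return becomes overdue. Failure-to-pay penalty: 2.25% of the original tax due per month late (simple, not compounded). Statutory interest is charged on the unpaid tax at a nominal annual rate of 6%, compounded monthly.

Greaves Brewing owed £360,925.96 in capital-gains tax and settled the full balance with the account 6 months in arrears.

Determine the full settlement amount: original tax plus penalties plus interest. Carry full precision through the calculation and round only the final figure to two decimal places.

£435,052.03

Failure-to-file penalty: 4% × £360,925.96 = £14,437.04…
Failure-to-pay penalty: 6 × 2.25% × £360,925.96 = £48,725.00…
Interest (6%/yr ÷ 12 = 0.5%/month): £360,925.96 × ((1 + 0.005)^6 − 1) = £10,964.0317…
Total = £360,925.96 + £63,162.0430 + £10,964.0317… = £435,052.03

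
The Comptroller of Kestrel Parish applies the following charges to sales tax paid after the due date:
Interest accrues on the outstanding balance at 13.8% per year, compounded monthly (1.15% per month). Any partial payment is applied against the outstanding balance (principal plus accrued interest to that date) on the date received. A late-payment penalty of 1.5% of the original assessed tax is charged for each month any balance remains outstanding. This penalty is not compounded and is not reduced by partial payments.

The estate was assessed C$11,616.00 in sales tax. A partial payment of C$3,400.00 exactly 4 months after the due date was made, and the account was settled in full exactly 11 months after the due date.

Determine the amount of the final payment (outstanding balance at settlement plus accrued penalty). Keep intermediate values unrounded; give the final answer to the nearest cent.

Balance at month 4: C$11,616.0000 × (1 + 0.0115)^4 = C$12,159.6242…
After C$3,400.00 payment: C$12,159.6242… − C$3,400.00 = C$8,759.6242…
Balance at month 11: C$8,759.6242… × (1 + 0.0115)^7 = C$9,489.5733…
Penalty: 11 × 1.5% × C$11,616.00 = C$1,916.64
Final settlement = outstanding balance + penalty = C$9,489.5733… + C$1,916.64 = C$11,406.21

C$11,406.21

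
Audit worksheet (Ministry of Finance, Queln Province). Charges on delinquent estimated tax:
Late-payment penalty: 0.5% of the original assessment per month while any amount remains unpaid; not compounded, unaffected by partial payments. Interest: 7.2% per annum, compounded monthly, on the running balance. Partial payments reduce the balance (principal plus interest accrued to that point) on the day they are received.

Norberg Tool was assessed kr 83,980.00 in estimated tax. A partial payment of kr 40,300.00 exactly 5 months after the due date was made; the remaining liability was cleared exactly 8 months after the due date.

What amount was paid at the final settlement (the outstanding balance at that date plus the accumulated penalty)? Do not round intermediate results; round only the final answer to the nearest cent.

kr 50,426.15

Monthly rate = 7.2% ÷ 12 = 0.6%
Balance at month 5: kr 83,980.0000 × (1 + 0.006)^5 = kr 86,529.8147…
After kr 40,300.00 payment: kr 86,529.8147… − kr 40,300.00 = kr 46,229.8147…
Balance at month 8: kr 46,229.8147… × (1 + 0.006)^3 = kr 47,066.9542…
Penalty: 8 × 0.5% × kr 83,980.00 = kr 3,359.20
Final settlement = outstanding balance + penalty = kr 47,066.9542… + kr 3,359.20 = kr 50,426.15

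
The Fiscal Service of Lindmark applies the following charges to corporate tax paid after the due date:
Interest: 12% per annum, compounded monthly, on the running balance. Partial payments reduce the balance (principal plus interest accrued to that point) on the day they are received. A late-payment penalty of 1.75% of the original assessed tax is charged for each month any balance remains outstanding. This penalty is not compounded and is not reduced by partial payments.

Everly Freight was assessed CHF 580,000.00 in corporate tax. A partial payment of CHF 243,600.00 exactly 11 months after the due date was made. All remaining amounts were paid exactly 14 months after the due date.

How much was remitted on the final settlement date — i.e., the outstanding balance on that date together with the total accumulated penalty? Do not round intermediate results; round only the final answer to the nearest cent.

CHF 557,813.72

Monthly rate = 12% ÷ 12 = 1%
Balance at month 11: CHF 580,000.0000 × (1 + 0.01)^11 = CHF 647,087.6411…
After CHF 243,600.00 payment: CHF 647,087.6411… − CHF 243,600.00 = CHF 403,487.6411…
Balance at month 14: CHF 403,487.6411… × (1 + 0.01)^3 = CHF 415,713.7201…
Penalty: 14 × 1.75% × CHF 580,000.00 = CHF 142,100.00
Final settlement = outstanding balance + penalty = CHF 415,713.7201… + CHF 142,100.00 = CHF 557,813.72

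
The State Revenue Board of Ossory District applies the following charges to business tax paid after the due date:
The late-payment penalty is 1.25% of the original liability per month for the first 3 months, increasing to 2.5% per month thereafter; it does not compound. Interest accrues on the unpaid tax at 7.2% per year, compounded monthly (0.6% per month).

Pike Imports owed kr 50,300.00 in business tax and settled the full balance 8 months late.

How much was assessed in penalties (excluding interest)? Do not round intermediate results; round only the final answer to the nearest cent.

kr 8,173.75

Penalty, months 1–3: 3 × 1.25% × kr 50,300.00 = kr 1,886.25
Penalty, months 4–8: 5 × 2.5% × kr 50,300.00 = kr 6,287.50
Total penalty = kr 1,886.25 + kr 6,287.50 = kr 8,173.75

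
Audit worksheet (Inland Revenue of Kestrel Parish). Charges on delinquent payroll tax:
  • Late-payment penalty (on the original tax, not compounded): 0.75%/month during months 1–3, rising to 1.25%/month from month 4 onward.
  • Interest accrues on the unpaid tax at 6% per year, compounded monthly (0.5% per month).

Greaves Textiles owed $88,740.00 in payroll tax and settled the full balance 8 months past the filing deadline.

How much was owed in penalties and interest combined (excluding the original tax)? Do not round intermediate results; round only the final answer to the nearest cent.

$11,155.24

Penalty, months 1–3: 3 × 0.75% × $88,740.00 = $1,996.65
Penalty, months 4–8: 5 × 1.25% × $88,740.00 = $5,546.25
Interest: $88,740.00 × ((1 + 0.005)^8 − 1) = $88,740.00 × 0.0407070… = $3,612.3431…
Penalties + interest = $7,542.9000 + $3,612.3431… = $11,155.24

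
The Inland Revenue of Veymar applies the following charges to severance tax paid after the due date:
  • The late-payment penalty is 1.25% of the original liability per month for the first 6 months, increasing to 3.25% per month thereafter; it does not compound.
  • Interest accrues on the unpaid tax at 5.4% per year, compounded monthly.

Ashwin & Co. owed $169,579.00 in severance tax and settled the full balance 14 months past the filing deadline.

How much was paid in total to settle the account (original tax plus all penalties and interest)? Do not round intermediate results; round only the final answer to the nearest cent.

Penalty, months 1–6: 6 × 1.25% × $169,579.00 = $12,718.43…
Penalty, months 7–14: 8 × 3.25% × $169,579.00 = $44,090.54
Interest (5.4%/yr ÷ 12 = 0.45%/month): $169,579.00 × ((1 + 0.0045)^14 − 1) = $11,001.6638…
Total = $169,579.00 + $56,808.9650 + $11,001.6638… = $237,389.63

$237,389.63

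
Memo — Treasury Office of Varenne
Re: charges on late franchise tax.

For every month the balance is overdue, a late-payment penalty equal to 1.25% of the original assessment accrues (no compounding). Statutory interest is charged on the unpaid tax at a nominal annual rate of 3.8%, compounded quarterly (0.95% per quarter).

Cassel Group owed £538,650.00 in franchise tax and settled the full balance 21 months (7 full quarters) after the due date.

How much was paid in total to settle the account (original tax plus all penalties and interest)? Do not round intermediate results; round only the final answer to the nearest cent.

£716,903.04

Late-payment penalty: 21 × 1.25% × £538,650.00 = £141,395.63…
Interest: £538,650.00 × ((1 + 0.0095)^7 − 1) = £538,650.00 × 0.0684255… = £36,857.4197…
Total = £538,650.00 + £141,395.6250 + £36,857.4197… = £716,903.04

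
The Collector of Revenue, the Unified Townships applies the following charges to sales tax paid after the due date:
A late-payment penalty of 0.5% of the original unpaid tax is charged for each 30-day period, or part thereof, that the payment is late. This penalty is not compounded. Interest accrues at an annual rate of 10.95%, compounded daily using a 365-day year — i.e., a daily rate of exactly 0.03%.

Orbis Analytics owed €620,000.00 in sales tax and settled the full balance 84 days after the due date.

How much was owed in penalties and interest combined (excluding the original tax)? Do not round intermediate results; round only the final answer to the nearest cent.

Penalty periods: ⌈84/30⌉ = 3; penalty = 3 × 0.5% × €620,000.00 = €9,300.00
Interest: €620,000.00 × ((1 + 0.0003)^84 − 1) = €620,000.00 × 0.02551633… = €15,820.1236…
Penalties + interest = €9,300.0000 + €15,820.1236… = €25,120.12

€25,120.12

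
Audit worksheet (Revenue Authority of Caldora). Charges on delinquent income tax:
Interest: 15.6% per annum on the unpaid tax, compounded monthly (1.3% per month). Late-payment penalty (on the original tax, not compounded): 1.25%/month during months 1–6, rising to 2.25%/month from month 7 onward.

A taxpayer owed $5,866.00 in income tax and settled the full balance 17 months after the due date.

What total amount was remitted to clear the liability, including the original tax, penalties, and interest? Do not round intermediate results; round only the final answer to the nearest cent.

$9,198.17

Penalty, months 1–6: 6 × 1.25% × $5,866.00 = $439.95
Penalty, months 7–17: 11 × 2.25% × $5,866.00 = $1,451.84…
Interest: $5,866.00 × ((1 + 0.013)^17 − 1) = $5,866.00 × 0.2455483… = $1,440.3863…
Total = $5,866.00 + $1,891.7850 + $1,440.3863… = $9,198.17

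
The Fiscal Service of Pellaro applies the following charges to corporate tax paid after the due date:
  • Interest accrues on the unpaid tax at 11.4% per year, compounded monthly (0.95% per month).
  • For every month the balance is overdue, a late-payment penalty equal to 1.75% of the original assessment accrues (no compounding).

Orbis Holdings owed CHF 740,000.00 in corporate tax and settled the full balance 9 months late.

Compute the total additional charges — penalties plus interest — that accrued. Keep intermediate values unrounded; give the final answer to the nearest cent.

CHF 182,278.32

Late-payment penalty = 1.75% × CHF 740,000.00 × 9 mo = CHF 116,550.00
Interest: CHF 740,000.00 × ((1 + 0.0095)^9 − 1) = CHF 740,000.00 × 0.0888221… = CHF 65,728.3211…
Penalties + interest = CHF 116,550.0000 + CHF 65,728.3211… = CHF 182,278.32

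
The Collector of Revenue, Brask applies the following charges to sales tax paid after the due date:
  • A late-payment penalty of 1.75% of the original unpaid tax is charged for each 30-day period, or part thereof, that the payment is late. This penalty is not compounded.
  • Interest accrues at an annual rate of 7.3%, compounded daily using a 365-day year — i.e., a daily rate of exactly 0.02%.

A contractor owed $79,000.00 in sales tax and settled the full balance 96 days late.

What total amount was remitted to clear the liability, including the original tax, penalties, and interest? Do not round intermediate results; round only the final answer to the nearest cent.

$86,061.30

Penalty periods: ⌈96/30⌉ = 4; penalty = 4 × 1.75% × $79,000.00 = $5,530.00
Interest: $79,000.00 × ((1 + 0.0002)^96 − 1) = $79,000.00 × 0.01938355… = $1,531.3003…
Total = $79,000.00 + $5,530.0000 + $1,531.3003… = $86,061.30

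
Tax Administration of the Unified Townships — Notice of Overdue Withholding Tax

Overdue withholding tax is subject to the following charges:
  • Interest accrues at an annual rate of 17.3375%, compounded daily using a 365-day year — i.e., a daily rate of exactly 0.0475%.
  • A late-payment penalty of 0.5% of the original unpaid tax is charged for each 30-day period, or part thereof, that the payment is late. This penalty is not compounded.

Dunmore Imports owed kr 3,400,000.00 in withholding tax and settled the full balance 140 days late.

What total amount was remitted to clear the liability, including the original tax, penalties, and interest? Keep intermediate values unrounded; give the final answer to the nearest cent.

Penalty periods: ⌈140/30⌉ = 5; penalty = 5 × 0.5% × kr 3,400,000.00 = kr 85,000.00
Interest: kr 3,400,000.00 × ((1 + 0.000475)^140 − 1) = kr 3,400,000.00 × 0.06874409… = kr 233,729.9053…
Total = kr 3,400,000.00 + kr 85,000.0000 + kr 233,729.9053… = kr 3,718,729.91

kr 3,718,729.91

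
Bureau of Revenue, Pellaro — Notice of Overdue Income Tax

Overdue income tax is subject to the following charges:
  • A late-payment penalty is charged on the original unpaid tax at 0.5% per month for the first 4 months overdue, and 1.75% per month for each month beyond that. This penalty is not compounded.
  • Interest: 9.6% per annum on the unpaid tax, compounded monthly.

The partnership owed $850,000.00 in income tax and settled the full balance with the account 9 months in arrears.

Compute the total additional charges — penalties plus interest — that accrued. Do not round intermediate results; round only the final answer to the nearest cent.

$154,570.40

Penalty, months 1–4: 4 × 0.5% × $850,000.00 = $17,000.00
Penalty, months 5–9: 5 × 1.75% × $850,000.00 = $74,375.00
Interest (9.6%/yr ÷ 12 = 0.8%/month): $850,000.00 × ((1 + 0.008)^9 − 1) = $63,195.3990…
Penalties + interest = $91,375.0000 + $63,195.3990… = $154,570.40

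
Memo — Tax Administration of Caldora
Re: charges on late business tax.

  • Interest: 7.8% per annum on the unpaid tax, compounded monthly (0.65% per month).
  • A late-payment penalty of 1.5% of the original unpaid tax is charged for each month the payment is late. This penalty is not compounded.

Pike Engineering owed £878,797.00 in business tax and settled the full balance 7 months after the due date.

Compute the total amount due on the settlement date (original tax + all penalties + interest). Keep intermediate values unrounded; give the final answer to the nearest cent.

Late-payment penalty = 1.5% × £878,797.00 × 7 mo = £92,273.69…
Interest: £878,797.00 × ((1 + 0.0065)^7 − 1) = £878,797.00 × 0.0463969… = £40,773.4781…
Total = £878,797.00 + £92,273.6850 + £40,773.4781… = £1,011,844.16

£1,011,844.16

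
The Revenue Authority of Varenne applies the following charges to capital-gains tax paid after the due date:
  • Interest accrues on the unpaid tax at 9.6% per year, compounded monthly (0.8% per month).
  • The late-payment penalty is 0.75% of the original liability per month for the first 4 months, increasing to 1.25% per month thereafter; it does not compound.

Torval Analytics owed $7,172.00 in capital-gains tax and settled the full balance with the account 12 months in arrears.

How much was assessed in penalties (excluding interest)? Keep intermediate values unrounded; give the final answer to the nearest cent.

$932.36

Penalty, months 1–4: 4 × 0.75% × $7,172.00 = $215.16
Penalty, months 5–12: 8 × 1.25% × $7,172.00 = $717.20
Total penalty = $215.16 + $717.20 = $932.36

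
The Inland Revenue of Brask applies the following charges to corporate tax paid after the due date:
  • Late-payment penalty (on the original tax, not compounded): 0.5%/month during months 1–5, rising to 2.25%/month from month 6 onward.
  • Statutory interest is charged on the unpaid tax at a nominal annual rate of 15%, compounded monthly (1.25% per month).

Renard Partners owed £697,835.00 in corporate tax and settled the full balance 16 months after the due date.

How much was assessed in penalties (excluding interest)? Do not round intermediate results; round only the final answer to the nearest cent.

£190,160.04

Penalty, months 1–5: 5 × 0.5% × £697,835.00 = £17,445.88…
Penalty, months 6–16: 11 × 2.25% × £697,835.00 = £172,714.16…
Total penalty = £17,445.88… + £172,714.16… = £190,160.04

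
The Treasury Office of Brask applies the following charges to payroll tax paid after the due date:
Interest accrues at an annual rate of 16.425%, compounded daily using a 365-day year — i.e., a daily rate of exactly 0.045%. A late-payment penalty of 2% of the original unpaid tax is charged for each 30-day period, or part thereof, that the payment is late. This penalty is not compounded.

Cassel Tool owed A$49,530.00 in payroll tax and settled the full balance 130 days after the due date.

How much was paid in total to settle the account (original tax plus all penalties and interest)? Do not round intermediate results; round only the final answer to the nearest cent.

A$57,466.24

Penalty periods: ⌈130/30⌉ = 5; penalty = 5 × 2% × A$49,530.00 = A$4,953.00
Interest: A$49,530.00 × ((1 + 0.00045)^130 − 1) = A$49,530.00 × 0.06023103… = A$2,983.2431…
Total = A$49,530.00 + A$4,953.0000 + A$2,983.2431… = A$57,466.24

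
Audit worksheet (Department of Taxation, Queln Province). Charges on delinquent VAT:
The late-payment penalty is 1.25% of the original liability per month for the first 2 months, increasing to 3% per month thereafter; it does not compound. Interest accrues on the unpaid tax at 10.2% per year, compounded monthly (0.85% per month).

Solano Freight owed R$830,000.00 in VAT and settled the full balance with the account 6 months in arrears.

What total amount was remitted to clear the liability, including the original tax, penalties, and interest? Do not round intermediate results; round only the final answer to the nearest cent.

Penalty, months 1–2: 2 × 1.25% × R$830,000.00 = R$20,750.00
Penalty, months 3–6: 4 × 3% × R$830,000.00 = R$99,600.00
Interest: R$830,000.00 × ((1 + 0.0085)^6 − 1) = R$830,000.00 × 0.0520961… = R$43,239.7722…
Total = R$830,000.00 + R$120,350.0000 + R$43,239.7722… = R$993,589.77

R$993,589.77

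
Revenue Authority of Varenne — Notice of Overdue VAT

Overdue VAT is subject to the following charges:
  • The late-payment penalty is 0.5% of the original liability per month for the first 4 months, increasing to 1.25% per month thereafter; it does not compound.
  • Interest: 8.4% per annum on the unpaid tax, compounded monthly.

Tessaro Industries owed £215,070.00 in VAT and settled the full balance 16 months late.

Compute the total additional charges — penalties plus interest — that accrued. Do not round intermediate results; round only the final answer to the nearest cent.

£61,956.62

Penalty, months 1–4: 4 × 0.5% × £215,070.00 = £4,301.40
Penalty, months 5–16: 12 × 1.25% × £215,070.00 = £32,260.50
Interest (8.4%/yr ÷ 12 = 0.7%/month): £215,070.00 × ((1 + 0.007)^16 − 1) = £25,394.7181…
Penalties + interest = £36,561.9000 + £25,394.7181… = £61,956.62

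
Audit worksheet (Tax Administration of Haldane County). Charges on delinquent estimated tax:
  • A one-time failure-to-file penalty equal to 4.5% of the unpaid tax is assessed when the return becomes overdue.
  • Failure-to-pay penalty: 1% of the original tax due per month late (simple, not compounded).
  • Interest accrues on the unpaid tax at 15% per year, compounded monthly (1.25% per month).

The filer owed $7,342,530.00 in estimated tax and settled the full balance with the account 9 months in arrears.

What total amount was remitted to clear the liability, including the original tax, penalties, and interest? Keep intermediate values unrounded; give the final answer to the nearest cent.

Failure-to-file penalty: 4.5% × $7,342,530.00 = $330,413.85
Failure-to-pay penalty: 9 × 1% × $7,342,530.00 = $660,827.70
Interest: $7,342,530.00 × ((1 + 0.0125)^9 − 1) = $7,342,530.00 × 0.1182922… = $868,563.8617…
Total = $7,342,530.00 + $991,241.5500 + $868,563.8617… = $9,202,335.41

$9,202,335.41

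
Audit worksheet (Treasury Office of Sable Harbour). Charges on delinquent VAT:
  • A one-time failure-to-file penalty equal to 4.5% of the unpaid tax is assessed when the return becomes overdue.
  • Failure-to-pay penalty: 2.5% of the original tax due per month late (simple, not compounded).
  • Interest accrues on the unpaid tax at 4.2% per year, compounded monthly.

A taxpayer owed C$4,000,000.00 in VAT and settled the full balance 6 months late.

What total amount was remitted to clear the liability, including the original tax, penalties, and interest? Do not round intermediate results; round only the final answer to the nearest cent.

C$4,864,738.44

Failure-to-file penalty: 4.5% × C$4,000,000.00 = C$180,000.00
Failure-to-pay penalty = 2.5% × C$4,000,000.00 × 6 mo = C$600,000.00
Interest (4.2%/yr ÷ 12 = 0.35%/month): C$4,000,000.00 × ((1 + 0.0035)^6 − 1) = C$84,738.4390…
Total = C$4,000,000.00 + C$780,000.0000 + C$84,738.4390… = C$4,864,738.44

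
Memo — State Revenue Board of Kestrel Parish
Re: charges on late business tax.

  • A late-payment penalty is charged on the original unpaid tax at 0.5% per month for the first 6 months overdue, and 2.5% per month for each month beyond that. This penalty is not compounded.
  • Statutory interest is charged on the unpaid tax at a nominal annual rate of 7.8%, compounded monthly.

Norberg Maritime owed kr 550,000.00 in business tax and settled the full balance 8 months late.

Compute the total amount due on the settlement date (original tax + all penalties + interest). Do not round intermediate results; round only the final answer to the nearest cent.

kr 623,259.18

Penalty, months 1–6: 6 × 0.5% × kr 550,000.00 = kr 16,500.00
Penalty, months 7–8: 2 × 2.5% × kr 550,000.00 = kr 27,500.00
Interest (7.8%/yr ÷ 12 = 0.65%/month): kr 550,000.00 × ((1 + 0.0065)^8 − 1) = kr 29,259.1775…
Total = kr 550,000.00 + kr 44,000.0000 + kr 29,259.1775… = kr 623,259.18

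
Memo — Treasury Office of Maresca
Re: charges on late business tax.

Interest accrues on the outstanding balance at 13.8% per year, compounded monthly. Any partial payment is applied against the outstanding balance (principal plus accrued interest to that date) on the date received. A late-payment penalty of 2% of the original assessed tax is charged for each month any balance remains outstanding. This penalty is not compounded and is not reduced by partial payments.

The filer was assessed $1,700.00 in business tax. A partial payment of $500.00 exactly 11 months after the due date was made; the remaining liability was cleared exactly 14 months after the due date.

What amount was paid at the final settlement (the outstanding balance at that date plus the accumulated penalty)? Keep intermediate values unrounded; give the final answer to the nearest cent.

Monthly rate = 13.8% ÷ 12 = 1.15%
Balance at month 11: $1,700.0000 × (1 + 0.0115)^11 = $1,927.8520…
After $500.00 payment: $1,927.8520… − $500.00 = $1,427.8520…
Balance at month 14: $1,427.8520… × (1 + 0.0115)^3 = $1,477.6815…
Penalty: 14 × 2% × $1,700.00 = $476.00
Final settlement = outstanding balance + penalty = $1,477.6815… + $476.00 = $1,953.68

$1,953.68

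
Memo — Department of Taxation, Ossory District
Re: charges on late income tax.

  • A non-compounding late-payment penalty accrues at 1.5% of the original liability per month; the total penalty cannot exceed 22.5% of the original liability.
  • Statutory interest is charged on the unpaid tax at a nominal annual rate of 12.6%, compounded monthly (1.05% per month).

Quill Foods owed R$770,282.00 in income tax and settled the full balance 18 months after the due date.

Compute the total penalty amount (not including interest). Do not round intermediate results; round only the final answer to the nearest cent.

Penalty (uncapped): 18 × 1.5% × R$770,282.00 = R$207,976.14; cap = 22.5% × R$770,282.00 = R$173,313.45 → penalty = R$173,313.45

R$173,313.45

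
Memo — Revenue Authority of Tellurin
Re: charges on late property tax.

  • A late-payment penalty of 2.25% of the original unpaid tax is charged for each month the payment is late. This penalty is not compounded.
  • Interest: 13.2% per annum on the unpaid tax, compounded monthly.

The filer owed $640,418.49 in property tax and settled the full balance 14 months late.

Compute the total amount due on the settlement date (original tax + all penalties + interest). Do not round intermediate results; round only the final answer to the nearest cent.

$948,146.28

Late-payment penalty: 14 × 2.25% × $640,418.49 = $201,731.82…
Interest (13.2%/yr ÷ 12 = 1.1%/month): $640,418.49 × ((1 + 0.011)^14 − 1) = $105,995.9636…
Total = $640,418.49 + $201,731.8244… + $105,995.9636… = $948,146.28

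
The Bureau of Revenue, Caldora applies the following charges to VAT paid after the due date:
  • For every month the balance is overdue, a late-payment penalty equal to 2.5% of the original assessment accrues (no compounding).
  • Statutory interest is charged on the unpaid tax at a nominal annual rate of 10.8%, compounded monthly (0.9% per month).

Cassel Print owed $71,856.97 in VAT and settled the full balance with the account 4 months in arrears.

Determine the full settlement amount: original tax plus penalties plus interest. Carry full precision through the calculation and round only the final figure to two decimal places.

Late-payment penalty = 2.5% × $71,856.97 × 4 mo = $7,185.70…
Interest: $71,856.97 × ((1 + 0.009)^4 − 1) = $71,856.97 × 0.0364889… = $2,621.9834…
Total = $71,856.97 + $7,185.6970 + $2,621.9834… = $81,664.65

$81,664.65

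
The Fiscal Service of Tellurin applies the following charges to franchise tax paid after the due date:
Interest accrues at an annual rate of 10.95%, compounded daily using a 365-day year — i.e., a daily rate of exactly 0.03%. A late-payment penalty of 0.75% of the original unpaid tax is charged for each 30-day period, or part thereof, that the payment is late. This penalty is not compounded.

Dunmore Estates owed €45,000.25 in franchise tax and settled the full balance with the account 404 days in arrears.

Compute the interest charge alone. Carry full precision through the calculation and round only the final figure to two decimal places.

Interest: €45,000.25 × ((1 + 0.0003)^404 − 1) = €45,000.25 × 0.12883014… = €5,797.3886…

€5,797.39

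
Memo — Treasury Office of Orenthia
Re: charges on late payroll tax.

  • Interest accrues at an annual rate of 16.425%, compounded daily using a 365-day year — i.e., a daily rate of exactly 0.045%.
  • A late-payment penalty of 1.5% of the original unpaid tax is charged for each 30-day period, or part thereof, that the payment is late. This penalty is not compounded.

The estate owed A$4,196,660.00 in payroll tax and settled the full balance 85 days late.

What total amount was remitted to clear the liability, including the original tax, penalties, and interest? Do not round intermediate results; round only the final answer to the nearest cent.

A$4,549,103.94

Penalty periods: ⌈85/30⌉ = 3; penalty = 3 × 1.5% × A$4,196,660.00 = A$188,849.70
Interest: A$4,196,660.00 × ((1 + 0.00045)^85 − 1) = A$4,196,660.00 × 0.03898201… = A$163,594.2381…
Total = A$4,196,660.00 + A$188,849.7000 + A$163,594.2381… = A$4,549,103.94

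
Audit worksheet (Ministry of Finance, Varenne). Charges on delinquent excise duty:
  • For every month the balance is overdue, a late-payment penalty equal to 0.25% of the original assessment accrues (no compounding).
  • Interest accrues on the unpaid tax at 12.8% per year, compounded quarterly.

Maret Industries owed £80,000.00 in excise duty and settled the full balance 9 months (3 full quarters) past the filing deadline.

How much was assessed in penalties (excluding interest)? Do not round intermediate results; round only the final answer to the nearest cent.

Late-payment penalty = 0.25% × £80,000.00 × 9 mo = £1,800.00

£1,800.00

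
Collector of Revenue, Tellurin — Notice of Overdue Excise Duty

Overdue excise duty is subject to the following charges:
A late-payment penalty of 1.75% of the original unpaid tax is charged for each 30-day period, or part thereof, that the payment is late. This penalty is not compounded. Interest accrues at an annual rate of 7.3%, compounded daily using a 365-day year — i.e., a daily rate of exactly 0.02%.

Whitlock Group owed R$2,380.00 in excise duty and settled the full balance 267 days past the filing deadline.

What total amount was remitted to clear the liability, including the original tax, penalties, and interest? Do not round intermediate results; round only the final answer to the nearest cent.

Penalty periods: ⌈267/30⌉ = 9; penalty = 9 × 1.75% × R$2,380.00 = R$374.85
Interest: R$2,380.00 × ((1 + 0.0002)^267 − 1) = R$2,380.00 × 0.05484587… = R$130.5332…
Total = R$2,380.00 + R$374.8500 + R$130.5332… = R$2,885.38

R$2,885.38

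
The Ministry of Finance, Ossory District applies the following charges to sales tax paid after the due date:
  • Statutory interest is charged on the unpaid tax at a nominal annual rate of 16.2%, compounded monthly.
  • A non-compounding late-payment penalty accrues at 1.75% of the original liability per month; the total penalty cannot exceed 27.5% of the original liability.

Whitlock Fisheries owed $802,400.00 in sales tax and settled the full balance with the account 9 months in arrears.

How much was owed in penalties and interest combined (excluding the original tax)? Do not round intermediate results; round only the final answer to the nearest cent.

Penalty: 9 × 1.75% × $802,400.00 = $126,378.00 (below the 27.5% cap of $220,660.00)
Interest (16.2%/yr ÷ 12 = 1.35%/month): $802,400.00 × ((1 + 0.0135)^9 − 1) = $102,925.3835…
Penalties + interest = $126,378.0000 + $102,925.3835… = $229,303.38

$229,303.38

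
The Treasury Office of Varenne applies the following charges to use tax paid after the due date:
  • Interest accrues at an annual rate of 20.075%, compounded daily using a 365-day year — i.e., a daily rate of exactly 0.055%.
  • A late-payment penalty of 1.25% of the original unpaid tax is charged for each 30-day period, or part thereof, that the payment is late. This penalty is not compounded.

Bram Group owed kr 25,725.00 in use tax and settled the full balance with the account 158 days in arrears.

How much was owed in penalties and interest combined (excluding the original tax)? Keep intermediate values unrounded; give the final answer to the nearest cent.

Penalty periods: ⌈158/30⌉ = 6; penalty = 6 × 1.25% × kr 25,725.00 = kr 1,929.38…
Interest: kr 25,725.00 × ((1 + 0.00055)^158 − 1) = kr 25,725.00 × 0.09076154… = kr 2,334.8406…
Penalties + interest = kr 1,929.3750 + kr 2,334.8406… = kr 4,264.22

kr 4,264.22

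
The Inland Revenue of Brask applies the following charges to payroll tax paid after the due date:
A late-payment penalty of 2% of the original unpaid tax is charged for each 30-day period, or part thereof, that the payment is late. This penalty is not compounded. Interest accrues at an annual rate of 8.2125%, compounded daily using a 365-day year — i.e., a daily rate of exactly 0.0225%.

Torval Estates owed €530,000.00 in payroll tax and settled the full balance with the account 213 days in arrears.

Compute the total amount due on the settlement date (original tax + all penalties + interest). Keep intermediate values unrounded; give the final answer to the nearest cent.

€640,815.75

Penalty periods: ⌈213/30⌉ = 8; penalty = 8 × 2% × €530,000.00 = €84,800.00
Interest: €530,000.00 × ((1 + 0.000225)^213 − 1) = €530,000.00 × 0.04908632… = €26,015.7470…
Total = €530,000.00 + €84,800.0000 + €26,015.7470… = €640,815.75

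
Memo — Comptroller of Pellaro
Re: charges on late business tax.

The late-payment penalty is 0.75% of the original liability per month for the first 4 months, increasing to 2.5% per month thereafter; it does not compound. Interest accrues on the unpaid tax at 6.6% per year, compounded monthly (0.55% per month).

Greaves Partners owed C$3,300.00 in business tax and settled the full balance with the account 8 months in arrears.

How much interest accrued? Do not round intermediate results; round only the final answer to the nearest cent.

C$148.03

Interest: C$3,300.00 × ((1 + 0.0055)^8 − 1) = C$3,300.00 × 0.0448564… = C$148.0261…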